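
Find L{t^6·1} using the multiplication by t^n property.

L{1} = 1/s. d^1/ds^1[1/s] = -1/s². d^2/ds^2[1/s] = 2/s^3. d^3/ds^3[1/s] = -6/s^4. d^4/ds^4[1/s] = 24/s^5. d^5/ds^5[1/s] = -120/s^6. d^6/ds^6[1/s] = 720/s^7. So L{t^6} = (-1)^{6}·720/s^7 = 720/s^7

Final answer: 720/s^7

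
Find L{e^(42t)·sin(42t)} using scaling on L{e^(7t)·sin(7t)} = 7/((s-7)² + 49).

Scaling with a=6: L{e^(42t)·sin(42t)} = (1/6) · 7/((s/6-7)² + 49). Simplifying: 42/((s-42)² + 1764)

Final answer: 42/((s-42)² + 1764)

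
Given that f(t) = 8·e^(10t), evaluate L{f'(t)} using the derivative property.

f(0) = 8, F(s) = 8/(s-10). L{f'(t)} = s·F(s) - f(0) = 8s/(s-10) - 8 = (8s - 8(s-10))/(s-10) = 80/(s-10)

Final answer: 80/(s-10)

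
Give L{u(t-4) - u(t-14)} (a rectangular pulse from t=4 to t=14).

L{u(t-a)} = e^(-as)/s. L{u(t-4) - u(t-14)} = (e^(-4s) - e^(-14s))/s

Final answer: (e^(-4s) - e^(-14s))/s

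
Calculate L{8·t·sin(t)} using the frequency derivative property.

L{sin(t)} = 1/(s² + 1). By L{t·f(t)} = -F'(s): -d/ds[1/(s² + 1)] = -(1)·(-2s)/(s² + 1)² = 2s/(s² + 1)². Then L{8·t·sin(t)} = 8·2s/(s² + 1)² = 16s/(s² + 1)²

Final answer: 16s/(s² + 1)²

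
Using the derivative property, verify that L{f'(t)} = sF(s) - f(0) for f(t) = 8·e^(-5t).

f'(t) = -40e^(-5t). Direct: L{f'(t)} = -40/(s+5). Property: s·8/(s+5) - 8 = (8s - 8(s+5))/(s+5) = -40/(s+5). ✓

Final answer: -40/(s+5)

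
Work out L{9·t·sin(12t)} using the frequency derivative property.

L{sin(12t)} = 12/(s² + 144). By L{t·f(t)} = -F'(s): -d/ds[12/(s² + 144)] = -(12)·(-2s)/(s² + 144)² = 24s/(s² + 144)². Then L{9·t·sin(12t)} = 9·24s/(s² + 144)² = 216s/(s² + 144)²

Final answer: 216s/(s² + 144)²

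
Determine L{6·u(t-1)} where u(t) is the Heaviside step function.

L{u(t-a)} = e^(-as)/s. Here a=1, so L{u(t-1)} = e^(-s)/s, and L{6·u(t-1)} = 6·e^(-s)/s

Final answer: 6·e^(-s)/s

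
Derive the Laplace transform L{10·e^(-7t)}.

L{e^(at)} = 1/(s-a), so L{e^(-7t)} = 1/(s+7). Then L{10·e^(-7t)} = 10/(s+7)

Final answer: 10/(s+7)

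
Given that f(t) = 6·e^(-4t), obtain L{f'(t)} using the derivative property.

f(0) = 6, F(s) = 6/(s+4). L{f'(t)} = s·F(s) - f(0) = 6s/(s+4) - 6 = (6s - 6(s+4))/(s+4) = -24/(s+4)

Final answer: -24/(s+4)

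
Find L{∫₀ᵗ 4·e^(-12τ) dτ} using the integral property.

L{∫₀ᵗ f(τ)dτ} = F(s)/s with F(s) = 4/(s+12), so L{∫₀ᵗ 4·e^(-12τ) dτ} = 4/(s(s+12))

Final answer: 4/(s(s+12))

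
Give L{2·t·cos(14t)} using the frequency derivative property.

L{cos(14t)} = s/(s² + 196). Derivative: d/ds[s/(s² + 196)] = [(s² + 196) - s·2s]/(s² + 196)² = (196 - s²)/(s² + 196)². So L{t·cos(14t)} = -F'(s) = (s² - 196)/(s² + 196)². Then L{2·t·cos(14t)} = 2·(s² - 196)/(s² + 196)²

Final answer: 2·(s² - 196)/(s² + 196)²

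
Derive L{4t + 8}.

L{4t + 8} = 4·L{t} + 8·L{1} = 4/s² + 8/s

Final answer: 4/s² + 8/s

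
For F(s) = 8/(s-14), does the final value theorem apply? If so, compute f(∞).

sF(s) = 8s/(s-14) has a pole at s = 14 in the right half-plane. Theorem does NOT apply (unstable system; f(t) = 8·e^(14t) grows without bound).

Final answer: Not applicable (unstable)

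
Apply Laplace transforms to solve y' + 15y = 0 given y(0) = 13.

L{y'} + 15L{y} = 0. sY - 13 + 15Y = 0. Y(s+15) = 13. Y = 13/(s+15)

Final answer: y(t) = 13e^(-15t)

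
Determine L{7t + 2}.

L{7t + 2} = 7·L{t} + 2·L{1} = 7/s² + 2/s

Final answer: 7/s² + 2/s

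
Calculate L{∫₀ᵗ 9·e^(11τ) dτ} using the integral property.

L{∫₀ᵗ f(τ)dτ} = F(s)/s with F(s) = 9/(s-11), so L{∫₀ᵗ 9·e^(11τ) dτ} = 9/(s(s-11))

Final answer: 9/(s(s-11))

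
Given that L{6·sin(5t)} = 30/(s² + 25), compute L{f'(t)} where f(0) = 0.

L{f'(t)} = s·F(s) - f(0) = s·30/(s² + 25) - 0 = 30s/(s² + 25)

Final answer: 30s/(s² + 25)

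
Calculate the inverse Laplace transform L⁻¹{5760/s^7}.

L⁻¹{n!/s^(n+1)} = t^n with n=6. So L⁻¹{720/s^7} = t^6, and L⁻¹{5760/s^7} = (5760/720)·t^6 = 8·t^6

Final answer: 8·t^6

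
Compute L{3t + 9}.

L{3t + 9} = 3·L{t} + 9·L{1} = 3/s² + 9/s

Final answer: 3/s² + 9/s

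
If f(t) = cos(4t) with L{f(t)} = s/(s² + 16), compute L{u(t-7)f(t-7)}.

Time shift theorem: L{u(t-a)f(t-a)} = e^(-as)F(s). Here a=7, F(s) = s/(s² + 16), so L{u(t-7)f(t-7)} = e^(-7s)·s/(s² + 16)

Final answer: e^(-7s)·s/(s² + 16)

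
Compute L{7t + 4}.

L{7t + 4} = 7·L{t} + 4·L{1} = 7/s² + 4/s

Final answer: 7/s² + 4/s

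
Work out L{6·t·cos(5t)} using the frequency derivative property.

L{cos(5t)} = s/(s² + 25). Derivative: d/ds[s/(s² + 25)] = [(s² + 25) - s·2s]/(s² + 25)² = (25 - s²)/(s² + 25)². So L{t·cos(5t)} = -F'(s) = (s² - 25)/(s² + 25)². Then L{6·t·cos(5t)} = 6·(s² - 25)/(s² + 25)²

Final answer: 6·(s² - 25)/(s² + 25)²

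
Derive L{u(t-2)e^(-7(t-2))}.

u(t-a)f(t-a) with f(t)=e^(-7t). L{e^(-7t)} = 1/(s+7). By time shift: e^(-2s)/(s+7)

Final answer: e^(-2s)/(s+7)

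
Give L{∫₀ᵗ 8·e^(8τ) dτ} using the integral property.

L{∫₀ᵗ f(τ)dτ} = F(s)/s with F(s) = 8/(s-8), so L{∫₀ᵗ 8·e^(8τ) dτ} = 8/(s(s-8))

Final answer: 8/(s(s-8))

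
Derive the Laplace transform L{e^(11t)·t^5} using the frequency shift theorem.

L{e^(at)·t^n} = n!/(s-a)^(n+1), so L{e^(11t)·t^5} = 120/(s-11)^6

Final answer: 120/(s-11)^6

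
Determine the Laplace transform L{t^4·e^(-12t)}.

L{t^n·e^(at)} = n!/(s-a)^(n+1), so L{t^4·e^(-12t)} = 24/(s+12)^5

Final answer: 24/(s+12)^5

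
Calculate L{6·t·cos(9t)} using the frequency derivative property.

L{cos(9t)} = s/(s² + 81). Derivative: d/ds[s/(s² + 81)] = [(s² + 81) - s·2s]/(s² + 81)² = (81 - s²)/(s² + 81)². So L{t·cos(9t)} = -F'(s) = (s² - 81)/(s² + 81)². Then L{6·t·cos(9t)} = 6·(s² - 81)/(s² + 81)²

Final answer: 6·(s² - 81)/(s² + 81)²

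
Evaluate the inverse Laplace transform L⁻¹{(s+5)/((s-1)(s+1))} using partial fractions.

Using partial fractions, f(t) = (6e^t - 4e^(-t))/2

Final answer: (6e^t - 4e^(-t))/2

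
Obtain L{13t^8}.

L{t^n} = n!/s^(n+1). So L{13t^8} = 13·8!/s^9 = 524160/s^9

Final answer: 524160/s^9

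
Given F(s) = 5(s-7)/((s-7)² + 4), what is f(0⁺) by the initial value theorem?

f(0⁺) = lim_{s→∞} sF(s) = lim_{s→∞} 5s(s-7)/((s-7)² + 4) = 5

Final answer: 5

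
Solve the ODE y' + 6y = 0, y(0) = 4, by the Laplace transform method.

L{y'} + 6L{y} = 0. sY - 4 + 6Y = 0. Y(s+6) = 4. Y = 4/(s+6)

Final answer: y(t) = 4e^(-6t)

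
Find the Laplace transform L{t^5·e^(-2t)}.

L{t^n·e^(at)} = n!/(s-a)^(n+1), so L{t^5·e^(-2t)} = 120/(s+2)^6

Final answer: 120/(s+2)^6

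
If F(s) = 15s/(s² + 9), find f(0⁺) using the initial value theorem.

f(0⁺) = lim_{s→∞} s·15s/(s² + 9) = lim_{s→∞} 15s²/(s² + 9) = 15

Final answer: 15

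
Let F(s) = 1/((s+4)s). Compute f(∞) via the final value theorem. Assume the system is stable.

f(∞) = lim_{s→0} sF(s) = lim_{s→0} 1/(s+4) = 1/4

Final answer: 1/4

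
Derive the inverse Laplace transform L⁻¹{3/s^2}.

L⁻¹{n!/s^(n+1)} = t^n with n=1. So L⁻¹{1/s^2} = t, and L⁻¹{3/s^2} = (3/1)·t = 3·t

Final answer: 3·t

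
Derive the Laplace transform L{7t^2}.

L{7t^2} = 7 · L{t^2} = 7 · 2/s^3 = 14/s^3

Final answer: 14/s^3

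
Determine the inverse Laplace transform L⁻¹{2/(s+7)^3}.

L⁻¹{n!/(s-a)^(n+1)} = t^n·e^(at), so L⁻¹{2/(s+7)^3} = t^2·e^(-7t)

Final answer: t^2·e^(-7t)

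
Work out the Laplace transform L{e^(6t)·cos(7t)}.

L{e^(at)·cos(ωt)} = (s-a)/((s-a)² + ω²), so L{e^(6t)·cos(7t)} = (s-6)/((s-6)² + 49)

Final answer: (s-6)/((s-6)² + 49)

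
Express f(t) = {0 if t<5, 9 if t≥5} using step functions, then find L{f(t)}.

f(t) = 9·u(t-5). L{u(t-5)} = e^(-5s)/s, so L{f(t)} = 9·e^(-5s)/s

Final answer: 9·e^(-5s)/s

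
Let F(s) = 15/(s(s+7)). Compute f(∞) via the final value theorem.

f(∞) = lim_{s→0} s·15/(s(s+7)) = lim_{s→0} 15/(s+7) = 15/7 = 15/7

Final answer: 15/7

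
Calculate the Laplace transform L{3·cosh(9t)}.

L{cosh(ωt)} = s/(s² - ω²), so L{cosh(9t)} = s/(s² - 81). Then L{3·cosh(9t)} = 3·s/(s² - 81) = 3s/(s² - 81)

Final answer: 3s/(s² - 81)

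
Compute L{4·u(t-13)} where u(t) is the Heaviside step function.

L{u(t-a)} = e^(-as)/s. Here a=13, so L{u(t-13)} = e^(-13s)/s, and L{4·u(t-13)} = 4·e^(-13s)/s

Final answer: 4·e^(-13s)/s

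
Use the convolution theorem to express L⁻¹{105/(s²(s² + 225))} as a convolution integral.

105/(s²(s² + 225)) = (1/s²)·(105/(s² + 225)) = L{t}·L{7·sin(15t)}. So f(t) = t*(7·sin(15t)) = ∫₀ᵗ 7τ·sin(15(t-τ)) dτ

Final answer: ∫₀ᵗ 7τ·sin(15(t-τ)) dτ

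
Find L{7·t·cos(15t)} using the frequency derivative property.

L{cos(15t)} = s/(s² + 225). Derivative: d/ds[s/(s² + 225)] = [(s² + 225) - s·2s]/(s² + 225)² = (225 - s²)/(s² + 225)². So L{t·cos(15t)} = -F'(s) = (s² - 225)/(s² + 225)². Then L{7·t·cos(15t)} = 7·(s² - 225)/(s² + 225)²

Final answer: 7·(s² - 225)/(s² + 225)²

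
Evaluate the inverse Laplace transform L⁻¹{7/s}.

L⁻¹{c/s} = c, so L⁻¹{7/s} = 7

Final answer: 7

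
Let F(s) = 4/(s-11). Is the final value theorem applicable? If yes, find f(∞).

sF(s) = 4s/(s-11) has a pole at s = 11 in the right half-plane. Theorem does NOT apply (unstable system; f(t) = 4·e^(11t) grows without bound).

Final answer: Not applicable (unstable)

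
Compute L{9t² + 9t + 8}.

L{9t² + 9t + 8} = 9·2/s³ + 9/s² + 8/s = 18/s³ + 9/s² + 8/s

Final answer: 18/s³ + 9/s² + 8/s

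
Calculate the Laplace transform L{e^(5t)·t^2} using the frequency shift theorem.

L{e^(at)·t^n} = n!/(s-a)^(n+1), so L{e^(5t)·t^2} = 2/(s-5)^3

Final answer: 2/(s-5)^3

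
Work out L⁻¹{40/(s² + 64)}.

This is the form c·a/(s² + a²) with a = 8, c = 5. L⁻¹ = 5·sin(8t)

Final answer: 5·sin(8t)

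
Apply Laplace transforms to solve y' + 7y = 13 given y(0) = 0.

sY + 7Y = 13/s. Y = 13/(s(s+7)). Partial fractions: Y = 13/7/s - 13/7/(s+7)

Final answer: y(t) = 13/7(1 - e^(-7t))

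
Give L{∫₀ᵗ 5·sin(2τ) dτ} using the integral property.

L{∫₀ᵗ f(τ)dτ} = F(s)/s with F(s) = 10/(s² + 4), so the result is (10/(s² + 4))/s = 10/(s(s² + 4))

Final answer: 10/(s(s² + 4))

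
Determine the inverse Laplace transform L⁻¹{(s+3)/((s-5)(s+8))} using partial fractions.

Using partial fractions, f(t) = (8e^(5t) + 5e^(-8t))/13

Final answer: (8e^(5t) + 5e^(-8t))/13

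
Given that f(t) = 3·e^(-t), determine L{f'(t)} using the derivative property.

f(0) = 3, F(s) = 3/(s+1). L{f'(t)} = s·F(s) - f(0) = 3s/(s+1) - 3 = (3s - 3(s+1))/(s+1) = -3/(s+1)

Final answer: -3/(s+1)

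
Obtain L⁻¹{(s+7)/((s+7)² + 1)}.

Using frequency shift: L⁻¹{(s-a)/((s-a)² + b²)} = e^(at)cos(bt). Here a=-7, b=1

Final answer: e^(-7t)·cos(t)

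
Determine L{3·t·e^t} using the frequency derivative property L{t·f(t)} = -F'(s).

L{e^t} = 1/(s-1). By frequency derivative: L{t·e^t} = -d/ds[1/(s-1)] = -(-1)/(s-1)² = 1/(s-1)². Then L{3·t·e^t} = 3·1/(s-1)² = 3/(s-1)²

Final answer: 3/(s-1)²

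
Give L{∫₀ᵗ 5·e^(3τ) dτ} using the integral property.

L{∫₀ᵗ f(τ)dτ} = F(s)/s with F(s) = 5/(s-3), so L{∫₀ᵗ 5·e^(3τ) dτ} = 5/(s(s-3))

Final answer: 5/(s(s-3))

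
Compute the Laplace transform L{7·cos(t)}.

L{cos(ωt)} = s/(s² + ω²), so L{cos(t)} = s/(s² + 1). Then L{7·cos(t)} = 7·s/(s² + 1) = 7s/(s² + 1)

Final answer: 7s/(s² + 1)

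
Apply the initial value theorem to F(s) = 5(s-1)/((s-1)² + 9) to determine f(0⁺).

f(0⁺) = lim_{s→∞} sF(s) = lim_{s→∞} 5s(s-1)/((s-1)² + 9) = 5

Final answer: 5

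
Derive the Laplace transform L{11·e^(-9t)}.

L{e^(at)} = 1/(s-a), so L{e^(-9t)} = 1/(s+9). Then L{11·e^(-9t)} = 11/(s+9)

Final answer: 11/(s+9)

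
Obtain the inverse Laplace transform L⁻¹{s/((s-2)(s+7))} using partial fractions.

Using partial fractions, f(t) = (2e^(2t) + 7e^(-7t))/9

Final answer: (2e^(2t) + 7e^(-7t))/9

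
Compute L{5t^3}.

L{t^n} = n!/s^(n+1). So L{5t^3} = 5·3!/s^4 = 30/s^4

Final answer: 30/s^4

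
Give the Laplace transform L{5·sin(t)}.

L{sin(ωt)} = ω/(s² + ω²), so L{sin(t)} = 1/(s² + 1). Then L{5·sin(t)} = 5·1/(s² + 1) = 5/(s² + 1)

Final answer: 5/(s² + 1)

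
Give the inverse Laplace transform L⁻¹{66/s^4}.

L⁻¹{n!/s^(n+1)} = t^n with n=3. So L⁻¹{6/s^4} = t^3, and L⁻¹{66/s^4} = (66/6)·t^3 = 11·t^3

Final answer: 11·t^3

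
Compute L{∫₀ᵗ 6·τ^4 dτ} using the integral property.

L{∫₀ᵗ f(τ)dτ} = F(s)/s with f(t) = 6t^4. F(s) = 144/s^5, so L{∫₀ᵗ 6·τ^4 dτ} = (144/s^5)/s = 144/s^6. (Check: ∫₀ᵗ 6·τ^4 dτ = 6t^5/5.)

Final answer: 144/s^6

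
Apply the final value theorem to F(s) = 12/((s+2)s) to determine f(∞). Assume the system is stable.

f(∞) = lim_{s→0} sF(s) = lim_{s→0} 12/(s+2) = 6

Final answer: 6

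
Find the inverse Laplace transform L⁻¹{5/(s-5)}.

L⁻¹{1/(s-a)} = e^(at), so L⁻¹{1/(s-5)} = e^(5t), and L⁻¹{5/(s-5)} = 5·e^(5t)

Final answer: 5·e^(5t)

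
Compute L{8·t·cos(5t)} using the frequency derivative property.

L{cos(5t)} = s/(s² + 25). Derivative: d/ds[s/(s² + 25)] = [(s² + 25) - s·2s]/(s² + 25)² = (25 - s²)/(s² + 25)². So L{t·cos(5t)} = -F'(s) = (s² - 25)/(s² + 25)². Then L{8·t·cos(5t)} = 8·(s² - 25)/(s² + 25)²

Final answer: 8·(s² - 25)/(s² + 25)²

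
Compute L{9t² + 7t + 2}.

L{9t² + 7t + 2} = 9·2/s³ + 7/s² + 2/s = 18/s³ + 7/s² + 2/s

Final answer: 18/s³ + 7/s² + 2/s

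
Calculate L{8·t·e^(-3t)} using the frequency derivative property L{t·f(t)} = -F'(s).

L{e^(-3t)} = 1/(s+3). By frequency derivative: L{t·e^(-3t)} = -d/ds[1/(s+3)] = -(-1)/(s+3)² = 1/(s+3)². Then L{8·t·e^(-3t)} = 8·1/(s+3)² = 8/(s+3)²

Final answer: 8/(s+3)²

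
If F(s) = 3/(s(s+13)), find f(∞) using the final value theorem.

f(∞) = lim_{s→0} s·3/(s(s+13)) = lim_{s→0} 3/(s+13) = 3/13 = 3/13

Final answer: 3/13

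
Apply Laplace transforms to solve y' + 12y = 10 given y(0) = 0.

sY + 12Y = 10/s. Y = 10/(s(s+12)). Partial fractions: Y = 5/6/s - 5/6/(s+12)

Final answer: y(t) = 5/6(1 - e^(-12t))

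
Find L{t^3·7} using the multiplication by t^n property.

L{7} = 7/s. d^1/ds^1[1/s] = -1/s². d^2/ds^2[1/s] = 2/s^3. d^3/ds^3[1/s] = -6/s^4. So L{t^3} = (-1)^{3}·-6/s^4 = 6/s^4. Then L{t^3·7} = 7·6/s^4 = 42/s^4

Final answer: 42/s^4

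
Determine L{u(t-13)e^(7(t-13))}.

u(t-a)f(t-a) with f(t)=e^(7t). L{e^(7t)} = 1/(s-7). By time shift: e^(-13s)/(s-7)

Final answer: e^(-13s)/(s-7)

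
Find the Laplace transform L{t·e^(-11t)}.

L{t^n·e^(at)} = n!/(s-a)^(n+1), so L{t·e^(-11t)} = 1/(s+11)^2

Final answer: 1/(s+11)^2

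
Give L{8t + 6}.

L{8t + 6} = 8·L{t} + 6·L{1} = 8/s² + 6/s

Final answer: 8/s² + 6/s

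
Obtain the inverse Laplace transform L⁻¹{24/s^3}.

L⁻¹{n!/s^(n+1)} = t^n with n=2. So L⁻¹{2/s^3} = t^2, and L⁻¹{24/s^3} = (24/2)·t^2 = 12·t^2

Final answer: 12·t^2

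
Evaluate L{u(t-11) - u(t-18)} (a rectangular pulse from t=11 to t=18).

L{u(t-a)} = e^(-as)/s. L{u(t-11) - u(t-18)} = (e^(-11s) - e^(-18s))/s

Final answer: (e^(-11s) - e^(-18s))/s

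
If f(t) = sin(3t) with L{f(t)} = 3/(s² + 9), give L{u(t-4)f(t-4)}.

Time shift theorem: L{u(t-a)f(t-a)} = e^(-as)F(s). Here a=4, F(s) = 3/(s² + 9), so L{u(t-4)f(t-4)} = e^(-4s)·3/(s² + 9)

Final answer: e^(-4s)·3/(s² + 9)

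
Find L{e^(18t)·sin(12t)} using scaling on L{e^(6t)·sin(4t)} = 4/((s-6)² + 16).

Scaling with a=3: L{e^(18t)·sin(12t)} = (1/3) · 4/((s/3-6)² + 16). Simplifying: 12/((s-18)² + 144)

Final answer: 12/((s-18)² + 144)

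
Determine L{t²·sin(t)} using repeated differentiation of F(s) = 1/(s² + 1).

F(s) = 1/(s² + 1). F'(s) = -2s/(s² + 1)². F''(s) = -2(1 - 3s²)/(s² + 1)³ = (6s² - 2)/(s² + 1)³. So L{t²·sin(t)} = (-1)² F''(s) = (6s² - 2)/(s² + 1)³

Final answer: (6s² - 2)/(s² + 1)³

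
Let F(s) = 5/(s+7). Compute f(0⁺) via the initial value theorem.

f(0⁺) = lim_{s→∞} s·5/(s+7) = lim_{s→∞} 5s/(s+7) = 5

Final answer: 5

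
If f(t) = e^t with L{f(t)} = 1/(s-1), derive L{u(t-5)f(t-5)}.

Time shift theorem: L{u(t-a)f(t-a)} = e^(-as)F(s). Here a=5, F(s) = 1/(s-1), so L{u(t-5)f(t-5)} = e^(-5s)·1/(s-1)

Final answer: e^(-5s)·1/(s-1)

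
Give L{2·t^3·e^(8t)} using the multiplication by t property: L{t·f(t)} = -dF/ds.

Using L{t^n·e^(at)} = n!/(s-a)^(n+1), L{t^3·e^(8t)} = 6/(s-8)^4, so L{2·t^3·e^(8t)} = 2·6/(s-8)^4 = 12/(s-8)^4

Final answer: 12/(s-8)^4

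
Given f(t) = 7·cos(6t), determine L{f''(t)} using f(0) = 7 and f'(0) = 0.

F(s) = 7s/(s² + 36). L{f''(t)} = s²F(s) - sf(0) - f'(0) = 7s³/(s² + 36) - 7s = (7s³ - 7s(s² + 36))/(s² + 36) = -252s/(s² + 36)

Final answer: -252s/(s² + 36)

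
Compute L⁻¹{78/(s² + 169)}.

This is the form c·a/(s² + a²) with a = 13, c = 6. L⁻¹ = 6·sin(13t)

Final answer: 6·sin(13t)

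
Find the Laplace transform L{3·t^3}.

L{t^n} = n!/s^(n+1), so L{t^3} = 6/s^4. Then L{3·t^3} = 3·6/s^4 = 18/s^4

Final answer: 18/s^4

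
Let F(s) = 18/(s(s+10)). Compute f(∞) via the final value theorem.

f(∞) = lim_{s→0} s·18/(s(s+10)) = lim_{s→0} 18/(s+10) = 18/10 = 9/5

Final answer: 9/5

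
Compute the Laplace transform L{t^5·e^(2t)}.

L{t^n·e^(at)} = n!/(s-a)^(n+1), so L{t^5·e^(2t)} = 120/(s-2)^6

Final answer: 120/(s-2)^6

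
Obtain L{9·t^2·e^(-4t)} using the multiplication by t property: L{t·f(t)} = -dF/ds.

Using L{t^n·e^(at)} = n!/(s-a)^(n+1), L{t^2·e^(-4t)} = 2/(s+4)^3, so L{9·t^2·e^(-4t)} = 9·2/(s+4)^3 = 18/(s+4)^3

Final answer: 18/(s+4)^3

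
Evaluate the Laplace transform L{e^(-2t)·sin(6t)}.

L{e^(at)·sin(ωt)} = ω/((s-a)² + ω²), so L{e^(-2t)·sin(6t)} = 6/((s+2)² + 36)

Final answer: 6/((s+2)² + 36)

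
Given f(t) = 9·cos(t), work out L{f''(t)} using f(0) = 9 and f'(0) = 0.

F(s) = 9s/(s² + 1). L{f''(t)} = s²F(s) - sf(0) - f'(0) = 9s³/(s² + 1) - 9s = (9s³ - 9s(s² + 1))/(s² + 1) = -9s/(s² + 1)

Final answer: -9s/(s² + 1)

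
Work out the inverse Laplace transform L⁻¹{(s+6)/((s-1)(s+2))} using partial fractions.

Using partial fractions, f(t) = (7e^t - 4e^(-2t))/3

Final answer: (7e^t - 4e^(-2t))/3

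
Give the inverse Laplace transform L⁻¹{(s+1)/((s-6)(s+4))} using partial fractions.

Using partial fractions, f(t) = (7e^(6t) + 3e^(-4t))/10

Final answer: (7e^(6t) + 3e^(-4t))/10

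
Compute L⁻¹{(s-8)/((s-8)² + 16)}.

Using frequency shift: L⁻¹{(s-a)/((s-a)² + b²)} = e^(at)cos(bt). Here a=8, b=4

Final answer: e^(8t)·cos(4t)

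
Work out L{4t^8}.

L{t^n} = n!/s^(n+1). So L{4t^8} = 4·8!/s^9 = 161280/s^9

Final answer: 161280/s^9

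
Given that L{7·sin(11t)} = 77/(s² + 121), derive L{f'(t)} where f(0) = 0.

L{f'(t)} = s·F(s) - f(0) = s·77/(s² + 121) - 0 = 77s/(s² + 121)

Final answer: 77s/(s² + 121)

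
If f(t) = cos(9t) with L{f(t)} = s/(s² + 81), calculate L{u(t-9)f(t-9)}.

Time shift theorem: L{u(t-a)f(t-a)} = e^(-as)F(s). Here a=9, F(s) = s/(s² + 81), so L{u(t-9)f(t-9)} = e^(-9s)·s/(s² + 81)

Final answer: e^(-9s)·s/(s² + 81)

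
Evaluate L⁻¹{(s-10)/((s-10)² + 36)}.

Using frequency shift: L⁻¹{(s-a)/((s-a)² + b²)} = e^(at)cos(bt). Here a=10, b=6

Final answer: e^(10t)·cos(6t)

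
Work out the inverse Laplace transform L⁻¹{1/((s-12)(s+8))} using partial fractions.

Decompose: A/(s-12) + B/(s+8). A = 1/20, B = -1/20. f(t) = (e^(12t) - e^(-8t))/20

Final answer: (e^(12t) - e^(-8t))/20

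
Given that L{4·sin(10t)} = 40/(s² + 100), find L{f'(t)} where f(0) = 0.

L{f'(t)} = s·F(s) - f(0) = s·40/(s² + 100) - 0 = 40s/(s² + 100)

Final answer: 40s/(s² + 100)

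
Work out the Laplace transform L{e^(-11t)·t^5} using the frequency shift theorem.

L{e^(at)·t^n} = n!/(s-a)^(n+1), so L{e^(-11t)·t^5} = 120/(s+11)^6

Final answer: 120/(s+11)^6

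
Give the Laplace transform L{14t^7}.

L{14t^7} = 14 · L{t^7} = 14 · 5040/s^8 = 70560/s^8

Final answer: 70560/s^8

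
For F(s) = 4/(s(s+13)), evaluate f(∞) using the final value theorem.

f(∞) = lim_{s→0} s·4/(s(s+13)) = lim_{s→0} 4/(s+13) = 4/13 = 4/13

Final answer: 4/13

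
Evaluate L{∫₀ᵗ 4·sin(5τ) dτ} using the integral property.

L{∫₀ᵗ f(τ)dτ} = F(s)/s with F(s) = 20/(s² + 25), so the result is (20/(s² + 25))/s = 20/(s(s² + 25))

Final answer: 20/(s(s² + 25))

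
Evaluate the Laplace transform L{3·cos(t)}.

L{cos(ωt)} = s/(s² + ω²), so L{cos(t)} = s/(s² + 1). Then L{3·cos(t)} = 3·s/(s² + 1) = 3s/(s² + 1)

Final answer: 3s/(s² + 1)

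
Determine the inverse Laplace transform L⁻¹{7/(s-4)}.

L⁻¹{1/(s-a)} = e^(at), so L⁻¹{1/(s-4)} = e^(4t), and L⁻¹{7/(s-4)} = 7·e^(4t)

Final answer: 7·e^(4t)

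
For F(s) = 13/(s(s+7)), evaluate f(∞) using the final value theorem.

f(∞) = lim_{s→0} s·13/(s(s+7)) = lim_{s→0} 13/(s+7) = 13/7 = 13/7

Final answer: 13/7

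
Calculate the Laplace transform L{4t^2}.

L{4t^2} = 4 · L{t^2} = 4 · 2/s^3 = 8/s^3

Final answer: 8/s^3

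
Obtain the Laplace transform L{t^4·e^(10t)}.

L{t^n·e^(at)} = n!/(s-a)^(n+1), so L{t^4·e^(10t)} = 24/(s-10)^5

Final answer: 24/(s-10)^5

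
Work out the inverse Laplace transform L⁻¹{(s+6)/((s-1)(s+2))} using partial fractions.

Using partial fractions, f(t) = (7e^t - 4e^(-2t))/3

Final answer: (7e^t - 4e^(-2t))/3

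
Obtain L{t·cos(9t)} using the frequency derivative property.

L{cos(9t)} = s/(s² + 81). Derivative: d/ds[s/(s² + 81)] = [(s² + 81) - s·2s]/(s² + 81)² = (81 - s²)/(s² + 81)². So L{t·cos(9t)} = -F'(s) = (s² - 81)/(s² + 81)²

Final answer: (s² - 81)/(s² + 81)²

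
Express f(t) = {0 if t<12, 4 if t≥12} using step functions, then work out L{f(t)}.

f(t) = 4·u(t-12). L{u(t-12)} = e^(-12s)/s, so L{f(t)} = 4·e^(-12s)/s

Final answer: 4·e^(-12s)/s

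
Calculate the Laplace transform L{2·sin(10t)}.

L{sin(ωt)} = ω/(s² + ω²), so L{sin(10t)} = 10/(s² + 100). Then L{2·sin(10t)} = 2·10/(s² + 100) = 20/(s² + 100)

Final answer: 20/(s² + 100)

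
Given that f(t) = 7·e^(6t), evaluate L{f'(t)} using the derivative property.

f(0) = 7, F(s) = 7/(s-6). L{f'(t)} = s·F(s) - f(0) = 7s/(s-6) - 7 = (7s - 7(s-6))/(s-6) = 42/(s-6)

Final answer: 42/(s-6)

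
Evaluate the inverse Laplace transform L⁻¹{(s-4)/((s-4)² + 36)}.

Using frequency shift, L⁻¹{(s-4)/((s-4)² + 36)} = e^(4t)·cos(6t)

Final answer: e^(4t)·cos(6t)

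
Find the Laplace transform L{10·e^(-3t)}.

L{e^(at)} = 1/(s-a), so L{e^(-3t)} = 1/(s+3). Then L{10·e^(-3t)} = 10/(s+3)

Final answer: 10/(s+3)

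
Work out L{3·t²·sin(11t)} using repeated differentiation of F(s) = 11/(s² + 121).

F(s) = 11/(s² + 121). F'(s) = -22s/(s² + 121)². F''(s) = -22(121 - 3s²)/(s² + 121)³ = (66s² - 2662)/(s² + 121)³. So L{t²·sin(11t)} = (-1)² F''(s) = (66s² - 2662)/(s² + 121)³. Then L{3·t²·sin(11t)} = 3·(66s² - 2662)/(s² + 121)³ = (198s² - 7986)/(s² + 121)³

Final answer: (198s² - 7986)/(s² + 121)³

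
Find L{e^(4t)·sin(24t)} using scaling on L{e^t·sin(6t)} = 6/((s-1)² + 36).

Scaling with a=4: L{e^(4t)·sin(24t)} = (1/4) · 6/((s/4-1)² + 36). Simplifying: 24/((s-4)² + 576)

Final answer: 24/((s-4)² + 576)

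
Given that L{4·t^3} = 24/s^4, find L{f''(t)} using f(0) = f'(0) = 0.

L{f''(t)} = s²F(s) - sf(0) - f'(0) = s²·24/s^4 - 0 - 0 = 24/s^2

Final answer: 24/s^2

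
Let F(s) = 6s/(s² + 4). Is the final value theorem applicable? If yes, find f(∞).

The final value theorem requires all poles of sF(s) in the left half-plane. sF(s) = 6s²/(s² + 4) has poles at s = ±2i (imaginary axis). Theorem does NOT apply (oscillatory system).

Final answer: Not applicable (oscillatory)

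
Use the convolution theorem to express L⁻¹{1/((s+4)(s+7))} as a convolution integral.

1/((s+4)(s+7)) = (1/(s+4))·(1/(s+7)) = L{e^(-4t)}·L{e^(-7t)}. So f(t) = e^(-4t)*e^(-7t) = ∫₀ᵗ e^(-4τ)·e^(-7(t-τ)) dτ

Final answer: ∫₀ᵗ e^(-4τ)·e^(-7(t-τ)) dτ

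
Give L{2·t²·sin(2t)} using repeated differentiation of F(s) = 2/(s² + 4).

F(s) = 2/(s² + 4). F'(s) = -4s/(s² + 4)². F''(s) = -4(4 - 3s²)/(s² + 4)³ = (12s² - 16)/(s² + 4)³. So L{t²·sin(2t)} = (-1)² F''(s) = (12s² - 16)/(s² + 4)³. Then L{2·t²·sin(2t)} = 2·(12s² - 16)/(s² + 4)³ = (24s² - 32)/(s² + 4)³

Final answer: (24s² - 32)/(s² + 4)³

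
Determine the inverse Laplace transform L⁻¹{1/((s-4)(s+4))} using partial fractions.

Decompose: A/(s-4) + B/(s+4). A = 1/8, B = -1/8. f(t) = (e^(4t) - e^(-4t))/8

Final answer: (e^(4t) - e^(-4t))/8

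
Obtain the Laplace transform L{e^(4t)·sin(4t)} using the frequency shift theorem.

Frequency shift: L{e^(at)f(t)} = F(s-a). L{e^(4t)·sin(4t)} = 4/((s-4)² + 16)

Final answer: 4/((s-4)² + 16)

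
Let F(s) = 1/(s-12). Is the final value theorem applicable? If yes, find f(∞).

sF(s) = s/(s-12) has a pole at s = 12 in the right half-plane. Theorem does NOT apply (unstable system; f(t) = e^(12t) grows without bound).

Final answer: Not applicable (unstable)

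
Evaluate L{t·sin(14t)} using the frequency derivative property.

L{sin(14t)} = 14/(s² + 196). By L{t·f(t)} = -F'(s): -d/ds[14/(s² + 196)] = -(14)·(-2s)/(s² + 196)² = 28s/(s² + 196)²

Final answer: 28s/(s² + 196)²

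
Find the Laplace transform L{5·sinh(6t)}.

L{sinh(ωt)} = ω/(s² - ω²), so L{sinh(6t)} = 6/(s² - 36). Then L{5·sinh(6t)} = 5·6/(s² - 36) = 30/(s² - 36)

Final answer: 30/(s² - 36)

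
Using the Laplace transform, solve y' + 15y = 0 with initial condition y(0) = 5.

L{y'} + 15L{y} = 0. sY - 5 + 15Y = 0. Y(s+15) = 5. Y = 5/(s+15)

Final answer: y(t) = 5e^(-15t)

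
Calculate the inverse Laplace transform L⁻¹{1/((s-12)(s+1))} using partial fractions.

Decompose: A/(s-12) + B/(s+1). A = 1/13, B = -1/13. f(t) = (e^(12t) - e^(-t))/13

Final answer: (e^(12t) - e^(-t))/13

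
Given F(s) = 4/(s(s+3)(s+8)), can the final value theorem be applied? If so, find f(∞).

Poles of sF(s) = 4/((s+3)(s+8)) are at s = -3 and s = -8, both in the left half-plane. Theorem applies. f(∞) = lim_{s→0} sF(s) = 4/(3·8) = 1/6

Final answer: 1/6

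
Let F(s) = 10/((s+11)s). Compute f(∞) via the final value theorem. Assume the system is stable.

f(∞) = lim_{s→0} sF(s) = lim_{s→0} 10/(s+11) = 10/11

Final answer: 10/11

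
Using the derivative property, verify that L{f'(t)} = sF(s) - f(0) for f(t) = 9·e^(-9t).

f'(t) = -81e^(-9t). Direct: L{f'(t)} = -81/(s+9). Property: s·9/(s+9) - 9 = (9s - 9(s+9))/(s+9) = -81/(s+9). ✓

Final answer: -81/(s+9)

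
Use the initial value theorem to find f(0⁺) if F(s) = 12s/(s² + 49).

f(0⁺) = lim_{s→∞} s·12s/(s² + 49) = lim_{s→∞} 12s²/(s² + 49) = 12

Final answer: 12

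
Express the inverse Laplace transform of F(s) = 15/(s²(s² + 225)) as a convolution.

15/(s²(s² + 225)) = (1/s²)·(15/(s² + 225)) = L{t}·L{sin(15t)}. So f(t) = t*(sin(15t)) = ∫₀ᵗ τ·sin(15(t-τ)) dτ

Final answer: ∫₀ᵗ τ·sin(15(t-τ)) dτ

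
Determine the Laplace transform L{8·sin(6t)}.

L{sin(ωt)} = ω/(s² + ω²), so L{sin(6t)} = 6/(s² + 36). Then L{8·sin(6t)} = 8·6/(s² + 36) = 48/(s² + 36)

Final answer: 48/(s² + 36)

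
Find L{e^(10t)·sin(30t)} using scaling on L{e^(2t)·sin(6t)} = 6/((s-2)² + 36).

Scaling with a=5: L{e^(10t)·sin(30t)} = (1/5) · 6/((s/5-2)² + 36). Simplifying: 30/((s-10)² + 900)

Final answer: 30/((s-10)² + 900)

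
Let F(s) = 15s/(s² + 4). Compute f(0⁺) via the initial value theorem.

f(0⁺) = lim_{s→∞} s·15s/(s² + 4) = lim_{s→∞} 15s²/(s² + 4) = 15

Final answer: 15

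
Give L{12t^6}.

L{t^n} = n!/s^(n+1). So L{12t^6} = 12·6!/s^7 = 8640/s^7

Final answer: 8640/s^7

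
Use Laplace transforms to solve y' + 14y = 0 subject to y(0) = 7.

L{y'} + 14L{y} = 0. sY - 7 + 14Y = 0. Y(s+14) = 7. Y = 7/(s+14)

Final answer: y(t) = 7e^(-14t)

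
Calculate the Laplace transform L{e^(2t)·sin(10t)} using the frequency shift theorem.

Frequency shift: L{e^(at)f(t)} = F(s-a). L{e^(2t)·sin(10t)} = 10/((s-2)² + 100)

Final answer: 10/((s-2)² + 100)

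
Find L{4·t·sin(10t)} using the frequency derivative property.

L{sin(10t)} = 10/(s² + 100). By L{t·f(t)} = -F'(s): -d/ds[10/(s² + 100)] = -(10)·(-2s)/(s² + 100)² = 20s/(s² + 100)². Then L{4·t·sin(10t)} = 4·20s/(s² + 100)² = 80s/(s² + 100)²

Final answer: 80s/(s² + 100)²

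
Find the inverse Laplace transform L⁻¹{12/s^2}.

L⁻¹{n!/s^(n+1)} = t^n with n=1. So L⁻¹{1/s^2} = t, and L⁻¹{12/s^2} = (12/1)·t = 12·t

Final answer: 12·t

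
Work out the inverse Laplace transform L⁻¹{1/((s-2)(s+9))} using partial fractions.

Decompose: A/(s-2) + B/(s+9). A = 1/11, B = -1/11. f(t) = (e^(2t) - e^(-9t))/11

Final answer: (e^(2t) - e^(-9t))/11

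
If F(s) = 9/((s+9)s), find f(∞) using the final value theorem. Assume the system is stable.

f(∞) = lim_{s→0} sF(s) = lim_{s→0} 9/(s+9) = 1

Final answer: 1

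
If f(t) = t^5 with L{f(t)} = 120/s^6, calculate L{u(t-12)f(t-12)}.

Time shift theorem: L{u(t-a)f(t-a)} = e^(-as)F(s). Here a=12, F(s) = 120/s^6, so L{u(t-12)f(t-12)} = e^(-12s)·120/s^6

Final answer: e^(-12s)·120/s^6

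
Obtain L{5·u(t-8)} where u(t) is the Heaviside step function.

L{u(t-a)} = e^(-as)/s. Here a=8, so L{u(t-8)} = e^(-8s)/s, and L{5·u(t-8)} = 5·e^(-8s)/s

Final answer: 5·e^(-8s)/s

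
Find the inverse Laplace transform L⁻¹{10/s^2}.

L⁻¹{n!/s^(n+1)} = t^n with n=1. So L⁻¹{1/s^2} = t, and L⁻¹{10/s^2} = (10/1)·t = 10·t

Final answer: 10·t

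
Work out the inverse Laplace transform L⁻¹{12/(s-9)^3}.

L⁻¹{n!/(s-a)^(n+1)} = t^n·e^(at) with n=2, a=9. So L⁻¹{2/(s-9)^3} = t^2·e^(9t), and L⁻¹{12/(s-9)^3} = (12/2)·t^2·e^(9t) = 6·t^2·e^(9t)

Final answer: 6·t^2·e^(9t)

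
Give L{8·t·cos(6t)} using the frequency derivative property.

L{cos(6t)} = s/(s² + 36). Derivative: d/ds[s/(s² + 36)] = [(s² + 36) - s·2s]/(s² + 36)² = (36 - s²)/(s² + 36)². So L{t·cos(6t)} = -F'(s) = (s² - 36)/(s² + 36)². Then L{8·t·cos(6t)} = 8·(s² - 36)/(s² + 36)²

Final answer: 8·(s² - 36)/(s² + 36)²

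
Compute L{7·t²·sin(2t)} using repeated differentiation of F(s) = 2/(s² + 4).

F(s) = 2/(s² + 4). F'(s) = -4s/(s² + 4)². F''(s) = -4(4 - 3s²)/(s² + 4)³ = (12s² - 16)/(s² + 4)³. So L{t²·sin(2t)} = (-1)² F''(s) = (12s² - 16)/(s² + 4)³. Then L{7·t²·sin(2t)} = 7·(12s² - 16)/(s² + 4)³ = (84s² - 112)/(s² + 4)³

Final answer: (84s² - 112)/(s² + 4)³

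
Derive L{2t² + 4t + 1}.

L{2t² + 4t + 1} = 2·2/s³ + 4/s² + 1/s = 4/s³ + 4/s² + 1/s

Final answer: 4/s³ + 4/s² + 1/s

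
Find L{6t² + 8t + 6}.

L{6t² + 8t + 6} = 6·2/s³ + 8/s² + 6/s = 12/s³ + 8/s² + 6/s

Final answer: 12/s³ + 8/s² + 6/s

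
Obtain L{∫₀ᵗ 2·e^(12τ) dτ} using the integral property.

L{∫₀ᵗ f(τ)dτ} = F(s)/s with F(s) = 2/(s-12), so L{∫₀ᵗ 2·e^(12τ) dτ} = 2/(s(s-12))

Final answer: 2/(s(s-12))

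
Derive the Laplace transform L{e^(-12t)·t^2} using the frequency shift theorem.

L{e^(at)·t^n} = n!/(s-a)^(n+1), so L{e^(-12t)·t^2} = 2/(s+12)^3

Final answer: 2/(s+12)^3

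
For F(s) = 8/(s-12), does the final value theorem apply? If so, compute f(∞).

sF(s) = 8s/(s-12) has a pole at s = 12 in the right half-plane. Theorem does NOT apply (unstable system; f(t) = 8·e^(12t) grows without bound).

Final answer: Not applicable (unstable)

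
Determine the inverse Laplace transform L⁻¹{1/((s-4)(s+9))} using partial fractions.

Decompose: A/(s-4) + B/(s+9). A = 1/13, B = -1/13. f(t) = (e^(4t) - e^(-9t))/13

Final answer: (e^(4t) - e^(-9t))/13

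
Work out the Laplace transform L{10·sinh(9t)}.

L{sinh(ωt)} = ω/(s² - ω²), so L{sinh(9t)} = 9/(s² - 81). Then L{10·sinh(9t)} = 10·9/(s² - 81) = 90/(s² - 81)

Final answer: 90/(s² - 81)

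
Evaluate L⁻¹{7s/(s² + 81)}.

This is the form c·s/(s² + a²) with a = 9, c = 7. L⁻¹ = 7·cos(9t)

Final answer: 7·cos(9t)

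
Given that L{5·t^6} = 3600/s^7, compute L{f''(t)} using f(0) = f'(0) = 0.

L{f''(t)} = s²F(s) - sf(0) - f'(0) = s²·3600/s^7 - 0 - 0 = 3600/s^5

Final answer: 3600/s^5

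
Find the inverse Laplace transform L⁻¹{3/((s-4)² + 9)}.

Using frequency shift, L⁻¹{3/((s-4)² + 9)} = e^(4t)·sin(3t)

Final answer: e^(4t)·sin(3t)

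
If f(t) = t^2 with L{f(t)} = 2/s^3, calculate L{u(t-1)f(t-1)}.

Time shift theorem: L{u(t-a)f(t-a)} = e^(-as)F(s). Here a=1, F(s) = 2/s^3, so L{u(t-1)f(t-1)} = e^(-s)·2/s^3

Final answer: e^(-s)·2/s^3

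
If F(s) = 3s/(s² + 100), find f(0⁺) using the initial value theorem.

f(0⁺) = lim_{s→∞} s·3s/(s² + 100) = lim_{s→∞} 3s²/(s² + 100) = 3

Final answer: 3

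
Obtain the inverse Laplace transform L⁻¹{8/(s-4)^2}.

L⁻¹{n!/(s-a)^(n+1)} = t^n·e^(at) with n=1, a=4. So L⁻¹{1/(s-4)^2} = t·e^(4t), and L⁻¹{8/(s-4)^2} = (8/1)·t·e^(4t) = 8·t·e^(4t)

Final answer: 8·t·e^(4t)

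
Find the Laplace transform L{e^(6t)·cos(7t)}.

L{e^(at)·cos(ωt)} = (s-a)/((s-a)² + ω²), so L{e^(6t)·cos(7t)} = (s-6)/((s-6)² + 49)

Final answer: (s-6)/((s-6)² + 49)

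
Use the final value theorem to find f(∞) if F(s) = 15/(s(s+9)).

f(∞) = lim_{s→0} s·15/(s(s+9)) = lim_{s→0} 15/(s+9) = 15/9 = 5/3

Final answer: 5/3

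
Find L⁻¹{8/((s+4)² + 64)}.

Form: b/((s-a)² + b²) → e^(at)sin(bt). With a=-4, b=8

Final answer: e^(-4t)·sin(8t)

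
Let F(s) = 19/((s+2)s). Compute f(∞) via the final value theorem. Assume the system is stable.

f(∞) = lim_{s→0} sF(s) = lim_{s→0} 19/(s+2) = 19/2

Final answer: 19/2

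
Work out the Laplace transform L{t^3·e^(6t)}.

L{t^n·e^(at)} = n!/(s-a)^(n+1), so L{t^3·e^(6t)} = 6/(s-6)^4

Final answer: 6/(s-6)^4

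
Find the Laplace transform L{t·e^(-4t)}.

L{t^n·e^(at)} = n!/(s-a)^(n+1), so L{t·e^(-4t)} = 1/(s+4)^2

Final answer: 1/(s+4)^2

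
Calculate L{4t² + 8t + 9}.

L{4t² + 8t + 9} = 4·2/s³ + 8/s² + 9/s = 8/s³ + 8/s² + 9/s

Final answer: 8/s³ + 8/s² + 9/s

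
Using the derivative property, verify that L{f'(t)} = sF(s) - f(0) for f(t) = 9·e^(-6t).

f'(t) = -54e^(-6t). Direct: L{f'(t)} = -54/(s+6). Property: s·9/(s+6) - 9 = (9s - 9(s+6))/(s+6) = -54/(s+6). ✓

Final answer: -54/(s+6)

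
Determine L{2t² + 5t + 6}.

L{2t² + 5t + 6} = 2·2/s³ + 5/s² + 6/s = 4/s³ + 5/s² + 6/s

Final answer: 4/s³ + 5/s² + 6/s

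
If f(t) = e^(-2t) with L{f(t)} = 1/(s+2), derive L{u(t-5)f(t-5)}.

Time shift theorem: L{u(t-a)f(t-a)} = e^(-as)F(s). Here a=5, F(s) = 1/(s+2), so L{u(t-5)f(t-5)} = e^(-5s)·1/(s+2)

Final answer: e^(-5s)·1/(s+2)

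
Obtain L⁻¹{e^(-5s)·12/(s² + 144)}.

L⁻¹{12/(s² + 144)} = sin(12t). By the time shift theorem, L⁻¹{e^(-as)F(s)} = u(t-a)f(t-a) with a=5, so L⁻¹{e^(-5s)·12/(s² + 144)} = u(t-5)·sin(12(t-5))

Final answer: u(t-5)·sin(12(t-5))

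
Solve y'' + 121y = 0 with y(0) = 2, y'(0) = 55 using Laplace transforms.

L{y''} + 121L{y} = 0. s²Y - 2s - 55 + 121Y = 0. Y(s² + 121) = 2s + 55. Y = (2s + 55)/(s² + 121). Inverting: y(t) = 2cos(11t) + 5sin(11t)

Final answer: y(t) = 2cos(11t) + 5sin(11t)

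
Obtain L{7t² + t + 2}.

L{7t² + t + 2} = 7·2/s³ + 1/s² + 2/s = 14/s³ + 1/s² + 2/s

Final answer: 14/s³ + 1/s² + 2/s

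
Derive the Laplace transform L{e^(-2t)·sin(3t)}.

L{e^(at)·sin(ωt)} = ω/((s-a)² + ω²), so L{e^(-2t)·sin(3t)} = 3/((s+2)² + 9)

Final answer: 3/((s+2)² + 9)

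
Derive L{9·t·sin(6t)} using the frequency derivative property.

L{sin(6t)} = 6/(s² + 36). By L{t·f(t)} = -F'(s): -d/ds[6/(s² + 36)] = -(6)·(-2s)/(s² + 36)² = 12s/(s² + 36)². Then L{9·t·sin(6t)} = 9·12s/(s² + 36)² = 108s/(s² + 36)²

Final answer: 108s/(s² + 36)²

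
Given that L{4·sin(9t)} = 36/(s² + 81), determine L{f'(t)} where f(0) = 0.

L{f'(t)} = s·F(s) - f(0) = s·36/(s² + 81) - 0 = 36s/(s² + 81)

Final answer: 36s/(s² + 81)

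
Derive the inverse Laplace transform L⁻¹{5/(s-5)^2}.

L⁻¹{n!/(s-a)^(n+1)} = t^n·e^(at) with n=1, a=5. So L⁻¹{1/(s-5)^2} = t·e^(5t), and L⁻¹{5/(s-5)^2} = (5/1)·t·e^(5t) = 5·t·e^(5t)

Final answer: 5·t·e^(5t)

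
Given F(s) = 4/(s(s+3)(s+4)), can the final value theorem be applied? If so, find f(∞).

Poles of sF(s) = 4/((s+3)(s+4)) are at s = -3 and s = -4, both in the left half-plane. Theorem applies. f(∞) = lim_{s→0} sF(s) = 4/(3·4) = 1/3

Final answer: 1/3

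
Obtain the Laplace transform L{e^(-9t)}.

L{e^(at)} = 1/(s-a), so L{e^(-9t)} = 1/(s+9)

Final answer: 1/(s+9)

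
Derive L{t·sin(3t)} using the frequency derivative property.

L{sin(3t)} = 3/(s² + 9). By L{t·f(t)} = -F'(s): -d/ds[3/(s² + 9)] = -(3)·(-2s)/(s² + 9)² = 6s/(s² + 9)²

Final answer: 6s/(s² + 9)²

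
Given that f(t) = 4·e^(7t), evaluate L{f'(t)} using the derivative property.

f(0) = 4, F(s) = 4/(s-7). L{f'(t)} = s·F(s) - f(0) = 4s/(s-7) - 4 = (4s - 4(s-7))/(s-7) = 28/(s-7)

Final answer: 28/(s-7)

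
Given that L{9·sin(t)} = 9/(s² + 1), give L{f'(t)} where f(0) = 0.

L{f'(t)} = s·F(s) - f(0) = s·9/(s² + 1) - 0 = 9s/(s² + 1)

Final answer: 9s/(s² + 1)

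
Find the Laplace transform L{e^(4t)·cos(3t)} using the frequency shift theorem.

Frequency shift: L{e^(at)f(t)} = F(s-a). L{e^(4t)·cos(3t)} = (s-4)/((s-4)² + 9)

Final answer: (s-4)/((s-4)² + 9)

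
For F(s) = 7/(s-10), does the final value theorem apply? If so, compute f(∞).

sF(s) = 7s/(s-10) has a pole at s = 10 in the right half-plane. Theorem does NOT apply (unstable system; f(t) = 7·e^(10t) grows without bound).

Final answer: Not applicable (unstable)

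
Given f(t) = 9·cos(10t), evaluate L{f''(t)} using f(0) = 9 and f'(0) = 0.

F(s) = 9s/(s² + 100). L{f''(t)} = s²F(s) - sf(0) - f'(0) = 9s³/(s² + 100) - 9s = (9s³ - 9s(s² + 100))/(s² + 100) = -900s/(s² + 100)

Final answer: -900s/(s² + 100)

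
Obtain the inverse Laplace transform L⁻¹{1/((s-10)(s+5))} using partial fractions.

Decompose: A/(s-10) + B/(s+5). A = 1/15, B = -1/15. f(t) = (e^(10t) - e^(-5t))/15

Final answer: (e^(10t) - e^(-5t))/15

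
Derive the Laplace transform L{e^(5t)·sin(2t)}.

L{e^(at)·sin(ωt)} = ω/((s-a)² + ω²), so L{e^(5t)·sin(2t)} = 2/((s-5)² + 4)

Final answer: 2/((s-5)² + 4)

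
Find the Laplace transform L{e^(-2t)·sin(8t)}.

L{e^(at)·sin(ωt)} = ω/((s-a)² + ω²), so L{e^(-2t)·sin(8t)} = 8/((s+2)² + 64)

Final answer: 8/((s+2)² + 64)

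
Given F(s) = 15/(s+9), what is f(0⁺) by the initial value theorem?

f(0⁺) = lim_{s→∞} s·15/(s+9) = lim_{s→∞} 15s/(s+9) = 15

Final answer: 15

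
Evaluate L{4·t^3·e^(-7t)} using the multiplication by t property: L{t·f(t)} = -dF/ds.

Using L{t^n·e^(at)} = n!/(s-a)^(n+1), L{t^3·e^(-7t)} = 6/(s+7)^4, so L{4·t^3·e^(-7t)} = 4·6/(s+7)^4 = 24/(s+7)^4

Final answer: 24/(s+7)^4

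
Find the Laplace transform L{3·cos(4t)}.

L{cos(ωt)} = s/(s² + ω²), so L{cos(4t)} = s/(s² + 16). Then L{3·cos(4t)} = 3·s/(s² + 16) = 3s/(s² + 16)

Final answer: 3s/(s² + 16)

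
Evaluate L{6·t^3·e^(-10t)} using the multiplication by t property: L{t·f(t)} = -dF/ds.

Using L{t^n·e^(at)} = n!/(s-a)^(n+1), L{t^3·e^(-10t)} = 6/(s+10)^4, so L{6·t^3·e^(-10t)} = 6·6/(s+10)^4 = 36/(s+10)^4

Final answer: 36/(s+10)^4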